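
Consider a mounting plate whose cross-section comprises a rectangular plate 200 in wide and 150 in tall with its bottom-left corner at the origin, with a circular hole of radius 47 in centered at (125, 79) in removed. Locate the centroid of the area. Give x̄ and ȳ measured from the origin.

plate: A = 200 × 150 = 30000.00, centroid at (100.00, 75.00).
hole: A = −π·47² = -6939.78, centroid at (125.00, 79.00).
ΣA = 23060.22 in², ΣAx̄ = 2132527.73 in³, ΣAȳ = 1701757.52 in³.
x̄ = 2132527.73/23060.22 = 92.48 in; ȳ = 1701757.52/23060.22 = 73.80 in.

x̄ = 92.48 in, ȳ = 73.80 in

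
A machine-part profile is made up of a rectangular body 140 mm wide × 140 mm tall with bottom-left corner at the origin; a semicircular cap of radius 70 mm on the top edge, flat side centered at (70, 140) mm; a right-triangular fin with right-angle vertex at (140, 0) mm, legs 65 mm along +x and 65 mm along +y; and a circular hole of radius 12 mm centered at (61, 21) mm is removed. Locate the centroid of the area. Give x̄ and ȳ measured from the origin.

x̄ = 76.83 mm, ȳ = 93.74 mm

rectangular body: A = 140 × 140 = 19600.00, centroid at (70.00, 70.00).
semicircular top: A = ½π·70² = 7696.90, centroid at (70.00, 169.71).
triangular fin: A = ½·65·65 = 2112.50, centroid at (161.67, 21.67).
hole: A = −π·12² = -452.39, centroid at (61.00, 21.00).
ΣA = 28957.01 mm²
ΣAx̄ = (19600.00)(70.00) + (7696.90)(70.00) + (2112.50)(161.67) + (-452.39)(61.00) = 2224708.22 mm³
ΣAȳ = (19600.00)(70.00) + (7696.90)(169.71) + (2112.50)(21.67) + (-452.39)(21.00) = 2714503.60 mm³
x̄ = 2224708.22 / 28957.01 = 76.83 mm
ȳ = 2714503.60 / 28957.01 = 93.74 mm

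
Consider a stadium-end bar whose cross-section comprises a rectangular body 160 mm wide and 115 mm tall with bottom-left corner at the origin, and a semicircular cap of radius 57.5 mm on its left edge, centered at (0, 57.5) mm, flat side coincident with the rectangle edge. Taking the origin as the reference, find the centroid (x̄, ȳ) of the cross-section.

x̄ = 57.02 mm, ȳ = 57.50 mm

Part | A | x̄ᵢ | ȳᵢ | A·x̄ᵢ | A·ȳᵢ
rectangular body | 18400.00 | 80.00 | 57.50 | 1472000.00 | 1058000.00
semicircular end | 5193.45 | -24.40 | 57.50 | -126739.58 | 298623.11
Σ | 23593.45 |  |  | 1345260.42 | 1356623.11
x̄ = 1345260.42 / 23593.45 = 57.02 mm
ȳ = 1356623.11 / 23593.45 = 57.50 mm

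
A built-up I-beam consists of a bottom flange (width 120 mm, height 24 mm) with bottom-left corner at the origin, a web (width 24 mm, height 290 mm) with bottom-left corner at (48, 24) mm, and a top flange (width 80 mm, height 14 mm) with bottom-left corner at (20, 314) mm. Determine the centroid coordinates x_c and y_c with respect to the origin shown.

bottom flange: A = 120 × 24 = 2880.00, centroid at (60.00, 12.00).
web: A = 24 × 290 = 6960.00, centroid at (60.00, 169.00).
top flange: A = 80 × 14 = 1120.00, centroid at (60.00, 321.00).
ΣA = 10960.00 mm², ΣAx_c = 657600.00 mm³, ΣAy_c = 1570320.00 mm³.
x_c = 657600.00/10960.00 = 60.00 mm; y_c = 1570320.00/10960.00 = 143.28 mm.

x_c = 60.00 mm, y_c = 143.28 mm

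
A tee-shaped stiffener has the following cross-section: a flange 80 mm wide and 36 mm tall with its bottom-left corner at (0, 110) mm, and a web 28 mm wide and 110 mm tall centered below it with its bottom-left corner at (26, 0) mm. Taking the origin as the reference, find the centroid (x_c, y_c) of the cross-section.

x_c = 40.00 mm, y_c = 90.28 mm

web: A = 28 × 110 = 3080.00, centroid at (40.00, 55.00).
flange: A = 80 × 36 = 2880.00, centroid at (40.00, 128.00).
ΣA = 5960.00 mm²
ΣAx_c = (3080.00)(40.00) + (2880.00)(40.00) = 238400.00 mm³
ΣAy_c = (3080.00)(55.00) + (2880.00)(128.00) = 538040.00 mm³
x_c = 238400.00 / 5960.00 = 40.00 mm
y_c = 538040.00 / 5960.00 = 90.28 mm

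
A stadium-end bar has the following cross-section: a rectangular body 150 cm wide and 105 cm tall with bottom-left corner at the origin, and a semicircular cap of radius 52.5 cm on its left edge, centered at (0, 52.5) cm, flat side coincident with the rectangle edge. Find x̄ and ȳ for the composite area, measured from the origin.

x̄ = 54.02 cm, ȳ = 52.50 cm

Part | A | x̄ᵢ | ȳᵢ | A·x̄ᵢ | A·ȳᵢ
rectangular body | 15750.00 | 75.00 | 52.50 | 1181250.00 | 826875.00
semicircular end | 4329.51 | -22.28 | 52.50 | -96468.75 | 227299.14
Σ | 20079.51 |  |  | 1084781.25 | 1054174.14
x̄ = 1084781.25 / 20079.51 = 54.02 cm
ȳ = 1054174.14 / 20079.51 = 52.50 cm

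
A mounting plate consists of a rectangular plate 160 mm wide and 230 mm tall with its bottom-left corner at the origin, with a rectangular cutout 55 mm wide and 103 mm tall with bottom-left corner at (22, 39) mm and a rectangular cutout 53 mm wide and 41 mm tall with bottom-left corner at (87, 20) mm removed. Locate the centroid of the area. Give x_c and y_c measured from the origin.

x_c = 83.45 mm, y_c = 125.38 mm

plate: A = 160 × 230 = 36800.00, centroid at (80.00, 115.00).
hole 1: A = −(55 × 103) = -5665.00, centroid at (49.50, 90.50).
hole 2: A = −(53 × 41) = -2173.00, centroid at (113.50, 40.50).
ΣA = 28962.00 mm², ΣAx_c = 2416947.00 mm³, ΣAy_c = 3631311.00 mm³.
x_c = 2416947.00/28962.00 = 83.45 mm; y_c = 3631311.00/28962.00 = 125.38 mm.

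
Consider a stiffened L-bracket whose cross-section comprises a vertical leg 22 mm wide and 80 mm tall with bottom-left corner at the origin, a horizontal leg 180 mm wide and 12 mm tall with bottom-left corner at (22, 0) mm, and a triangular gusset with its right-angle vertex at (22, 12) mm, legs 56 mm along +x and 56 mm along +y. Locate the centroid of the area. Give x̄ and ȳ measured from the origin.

x̄ = 59.23 mm, ȳ = 23.95 mm

vertical leg: A = 22 × 80 = 1760.00, centroid at (11.00, 40.00).
horizontal leg: A = 180 × 12 = 2160.00, centroid at (112.00, 6.00).
gusset: A = ½·56·56 = 1568.00, centroid at (40.67, 30.67).
ΣA = 5488.00 mm², ΣAx̄ = 325045.33 mm³, ΣAȳ = 131445.33 mm³.
x̄ = 325045.33/5488.00 = 59.23 mm; ȳ = 131445.33/5488.00 = 23.95 mm.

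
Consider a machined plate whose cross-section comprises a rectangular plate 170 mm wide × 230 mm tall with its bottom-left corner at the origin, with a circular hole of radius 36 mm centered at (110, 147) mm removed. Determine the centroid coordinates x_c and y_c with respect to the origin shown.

Part | A | x̄ᵢ | ȳᵢ | A·x̄ᵢ | A·ȳᵢ
plate | 39100.00 | 85.00 | 115.00 | 3323500.00 | 4496500.00
hole | -4071.50 | 110.00 | 147.00 | -447865.45 | -598511.10
Σ | 35028.50 |  |  | 2875634.55 | 3897988.90
x_c = 2875634.55 / 35028.50 = 82.09 mm
y_c = 3897988.90 / 35028.50 = 111.28 mm

x_c = 82.09 mm, y_c = 111.28 mm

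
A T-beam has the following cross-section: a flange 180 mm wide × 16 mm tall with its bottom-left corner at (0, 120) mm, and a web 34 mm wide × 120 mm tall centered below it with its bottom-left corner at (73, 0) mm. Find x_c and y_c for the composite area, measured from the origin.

web: A = 34 × 120 = 4080.00, centroid at (90.00, 60.00).
flange: A = 180 × 16 = 2880.00, centroid at (90.00, 128.00).
ΣA = 6960.00 mm²
ΣAx_c = (4080.00)(90.00) + (2880.00)(90.00) = 626400.00 mm³
ΣAy_c = (4080.00)(60.00) + (2880.00)(128.00) = 613440.00 mm³
x_c = 626400.00 / 6960.00 = 90.00 mm
y_c = 613440.00 / 6960.00 = 88.14 mm

x_c = 90.00 mm, y_c = 88.14 mm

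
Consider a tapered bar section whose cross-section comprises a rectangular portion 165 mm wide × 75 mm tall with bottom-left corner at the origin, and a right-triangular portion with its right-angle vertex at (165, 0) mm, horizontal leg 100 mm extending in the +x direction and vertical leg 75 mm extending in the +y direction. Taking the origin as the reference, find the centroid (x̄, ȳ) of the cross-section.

rectangular portion: A = 165 × 75 = 12375.00, centroid at (82.50, 37.50).
triangular portion: A = ½·100·75 = 3750.00, centroid at (198.33, 25.00).
ΣA = 16125.00 mm², ΣAx̄ = 1764687.50 mm³, ΣAȳ = 557812.50 mm³.
x̄ = 1764687.50/16125.00 = 109.44 mm; ȳ = 557812.50/16125.00 = 34.59 mm.

x̄ = 109.44 mm, ȳ = 34.59 mm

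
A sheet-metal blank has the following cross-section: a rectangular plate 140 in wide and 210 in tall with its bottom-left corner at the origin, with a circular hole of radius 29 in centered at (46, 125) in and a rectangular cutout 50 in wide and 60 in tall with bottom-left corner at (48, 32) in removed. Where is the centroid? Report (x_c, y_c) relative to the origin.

plate: A = 140 × 210 = 29400.00, centroid at (70.00, 105.00).
hole 1: A = −π·29² = -2642.08, centroid at (46.00, 125.00).
hole 2: A = −(50 × 60) = -3000.00, centroid at (73.00, 62.00).
ΣA = 23757.92 in²
ΣAx_c = (29400.00)(70.00) + (-2642.08)(46.00) + (-3000.00)(73.00) = 1717464.35 in³
ΣAy_c = (29400.00)(105.00) + (-2642.08)(125.00) + (-3000.00)(62.00) = 2570740.07 in³
x_c = 1717464.35 / 23757.92 = 72.29 in
y_c = 2570740.07 / 23757.92 = 108.21 in

x_c = 72.29 in, y_c = 108.21 in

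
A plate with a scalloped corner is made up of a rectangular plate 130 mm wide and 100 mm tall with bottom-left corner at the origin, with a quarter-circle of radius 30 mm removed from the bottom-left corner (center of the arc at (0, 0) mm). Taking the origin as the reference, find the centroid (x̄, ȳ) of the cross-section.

Part | A | x̄ᵢ | ȳᵢ | A·x̄ᵢ | A·ȳᵢ
plate | 13000.00 | 65.00 | 50.00 | 845000.00 | 650000.00
removed quarter-circle | -706.86 | 12.73 | 12.73 | -9000.00 | -9000.00
Σ | 12293.14 |  |  | 836000.00 | 641000.00
x̄ = 836000.00 / 12293.14 = 68.01 mm
ȳ = 641000.00 / 12293.14 = 52.14 mm

x̄ = 68.01 mm, ȳ = 52.14 mm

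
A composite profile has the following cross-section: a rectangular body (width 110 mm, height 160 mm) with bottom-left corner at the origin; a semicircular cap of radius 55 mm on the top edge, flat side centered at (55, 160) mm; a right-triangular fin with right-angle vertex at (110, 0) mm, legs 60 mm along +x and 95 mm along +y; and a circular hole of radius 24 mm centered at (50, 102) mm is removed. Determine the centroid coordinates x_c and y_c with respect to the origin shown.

x_c = 64.52 mm, y_c = 93.40 mm

rectangular body: A = 110 × 160 = 17600.00, centroid at (55.00, 80.00).
semicircular top: A = ½π·55² = 4751.66, centroid at (55.00, 183.34).
triangular fin: A = ½·60·95 = 2850.00, centroid at (130.00, 31.67).
hole: A = −π·24² = -1809.56, centroid at (50.00, 102.00).
ΣA = 23392.10 mm², ΣAx_c = 1509363.37 mm³, ΣAy_c = 2184857.24 mm³.
x_c = 1509363.37/23392.10 = 64.52 mm; y_c = 2184857.24/23392.10 = 93.40 mm.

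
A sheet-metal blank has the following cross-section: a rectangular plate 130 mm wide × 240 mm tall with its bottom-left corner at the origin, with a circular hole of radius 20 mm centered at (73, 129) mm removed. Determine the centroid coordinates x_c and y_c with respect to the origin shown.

x_c = 64.66 mm, y_c = 119.62 mm

Part | A | x̄ᵢ | ȳᵢ | A·x̄ᵢ | A·ȳᵢ
plate | 31200.00 | 65.00 | 120.00 | 2028000.00 | 3744000.00
hole | -1256.64 | 73.00 | 129.00 | -91734.51 | -162106.18
Σ | 29943.36 |  |  | 1936265.49 | 3581893.82
x_c = 1936265.49 / 29943.36 = 64.66 mm
y_c = 3581893.82 / 29943.36 = 119.62 mm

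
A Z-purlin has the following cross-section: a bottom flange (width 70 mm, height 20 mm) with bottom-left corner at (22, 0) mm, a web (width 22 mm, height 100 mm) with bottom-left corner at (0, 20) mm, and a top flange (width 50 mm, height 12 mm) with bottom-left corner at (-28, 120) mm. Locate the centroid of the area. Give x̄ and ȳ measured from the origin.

bottom flange: A = 70 × 20 = 1400.00, centroid at (57.00, 10.00).
web: A = 22 × 100 = 2200.00, centroid at (11.00, 70.00).
top flange: A = 50 × 12 = 600.00, centroid at (-3.00, 126.00).
ΣA = 4200.00 mm²
ΣAx̄ = (1400.00)(57.00) + (2200.00)(11.00) + (600.00)(-3.00) = 102200.00 mm³
ΣAȳ = (1400.00)(10.00) + (2200.00)(70.00) + (600.00)(126.00) = 243600.00 mm³
x̄ = 102200.00 / 4200.00 = 24.33 mm
ȳ = 243600.00 / 4200.00 = 58.00 mm

x̄ = 24.33 mm, ȳ = 58.00 mm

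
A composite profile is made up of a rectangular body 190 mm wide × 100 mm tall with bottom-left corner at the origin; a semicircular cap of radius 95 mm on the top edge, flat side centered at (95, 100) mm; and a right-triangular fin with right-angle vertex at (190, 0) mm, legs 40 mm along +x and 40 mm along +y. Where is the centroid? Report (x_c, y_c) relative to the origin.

rectangular body: A = 190 × 100 = 19000.00, centroid at (95.00, 50.00).
semicircular top: A = ½π·95² = 14176.44, centroid at (95.00, 140.32).
triangular fin: A = ½·40·40 = 800.00, centroid at (203.33, 13.33).
ΣA = 33976.44 mm², ΣAx_c = 3314428.17 mm³, ΣAy_c = 2949893.68 mm³.
x_c = 3314428.17/33976.44 = 97.55 mm; y_c = 2949893.68/33976.44 = 86.82 mm.

x_c = 97.55 mm, y_c = 86.82 mm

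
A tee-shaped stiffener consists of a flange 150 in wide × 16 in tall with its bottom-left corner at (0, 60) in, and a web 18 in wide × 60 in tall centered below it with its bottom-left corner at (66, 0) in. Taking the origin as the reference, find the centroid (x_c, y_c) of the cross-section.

web: A = 18 × 60 = 1080.00, centroid at (75.00, 30.00).
flange: A = 150 × 16 = 2400.00, centroid at (75.00, 68.00).
ΣA = 3480.00 in²
ΣAx_c = (1080.00)(75.00) + (2400.00)(75.00) = 261000.00 in³
ΣAy_c = (1080.00)(30.00) + (2400.00)(68.00) = 195600.00 in³
x_c = 261000.00 / 3480.00 = 75.00 in
y_c = 195600.00 / 3480.00 = 56.21 in

x_c = 75.00 in, y_c = 56.21 in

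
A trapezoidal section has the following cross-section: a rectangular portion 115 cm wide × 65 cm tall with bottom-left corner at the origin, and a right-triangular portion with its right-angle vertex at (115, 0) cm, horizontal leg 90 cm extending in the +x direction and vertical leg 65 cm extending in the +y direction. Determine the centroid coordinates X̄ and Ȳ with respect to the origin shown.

Part | A | x̄ᵢ | ȳᵢ | A·x̄ᵢ | A·ȳᵢ
rectangular portion | 7475.00 | 57.50 | 32.50 | 429812.50 | 242937.50
triangular portion | 2925.00 | 145.00 | 21.67 | 424125.00 | 63375.00
Σ | 10400.00 |  |  | 853937.50 | 306312.50
X̄ = 853937.50 / 10400.00 = 82.11 cm
Ȳ = 306312.50 / 10400.00 = 29.45 cm

X̄ = 82.11 cm, Ȳ = 29.45 cm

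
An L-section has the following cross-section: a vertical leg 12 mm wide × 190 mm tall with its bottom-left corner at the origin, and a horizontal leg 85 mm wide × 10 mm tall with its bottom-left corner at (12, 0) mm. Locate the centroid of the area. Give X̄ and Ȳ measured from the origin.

X̄ = 19.17 mm, Ȳ = 70.56 mm

vertical leg: A = 12 × 190 = 2280.00, centroid at (6.00, 95.00).
horizontal leg: A = 85 × 10 = 850.00, centroid at (54.50, 5.00).
ΣA = 3130.00 mm²
ΣAX̄ = (2280.00)(6.00) + (850.00)(54.50) = 60005.00 mm³
ΣAȲ = (2280.00)(95.00) + (850.00)(5.00) = 220850.00 mm³
X̄ = 60005.00 / 3130.00 = 19.17 mm
Ȳ = 220850.00 / 3130.00 = 70.56 mm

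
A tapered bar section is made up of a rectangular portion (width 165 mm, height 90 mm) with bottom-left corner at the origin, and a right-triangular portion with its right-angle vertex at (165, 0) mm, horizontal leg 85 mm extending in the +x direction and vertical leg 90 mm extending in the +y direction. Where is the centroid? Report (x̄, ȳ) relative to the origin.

rectangular portion: A = 165 × 90 = 14850.00, centroid at (82.50, 45.00).
triangular portion: A = ½·85·90 = 3825.00, centroid at (193.33, 30.00).
ΣA = 18675.00 mm²
ΣAx̄ = (14850.00)(82.50) + (3825.00)(193.33) = 1964625.00 mm³
ΣAȳ = (14850.00)(45.00) + (3825.00)(30.00) = 783000.00 mm³
x̄ = 1964625.00 / 18675.00 = 105.20 mm
ȳ = 783000.00 / 18675.00 = 41.93 mm

x̄ = 105.20 mm, ȳ = 41.93 mm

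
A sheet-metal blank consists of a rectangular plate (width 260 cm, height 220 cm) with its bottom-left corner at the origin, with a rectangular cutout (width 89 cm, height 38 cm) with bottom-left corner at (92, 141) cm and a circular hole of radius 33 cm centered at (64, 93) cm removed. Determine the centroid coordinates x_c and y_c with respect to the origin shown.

Part | A | x̄ᵢ | ȳᵢ | A·x̄ᵢ | A·ȳᵢ
plate | 57200.00 | 130.00 | 110.00 | 7436000.00 | 6292000.00
hole 1 | -3382.00 | 136.50 | 160.00 | -461643.00 | -541120.00
hole 2 | -3421.19 | 64.00 | 93.00 | -218956.44 | -318171.08
Σ | 50396.81 |  |  | 6755400.56 | 5432708.92
x_c = 6755400.56 / 50396.81 = 134.04 cm
y_c = 5432708.92 / 50396.81 = 107.80 cm

x_c = 134.04 cm, y_c = 107.80 cm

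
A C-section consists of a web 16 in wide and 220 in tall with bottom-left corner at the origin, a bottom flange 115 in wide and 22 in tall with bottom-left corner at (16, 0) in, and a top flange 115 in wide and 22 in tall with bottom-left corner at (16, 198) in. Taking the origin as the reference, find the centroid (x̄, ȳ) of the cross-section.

web: A = 16 × 220 = 3520.00, centroid at (8.00, 110.00).
bottom flange: A = 115 × 22 = 2530.00, centroid at (73.50, 11.00).
top flange: A = 115 × 22 = 2530.00, centroid at (73.50, 209.00).
ΣA = 8580.00 in²
ΣAx̄ = (3520.00)(8.00) + (2530.00)(73.50) + (2530.00)(73.50) = 400070.00 in³
ΣAȳ = (3520.00)(110.00) + (2530.00)(11.00) + (2530.00)(209.00) = 943800.00 in³
x̄ = 400070.00 / 8580.00 = 46.63 in
ȳ = 943800.00 / 8580.00 = 110.00 in

x̄ = 46.63 in, ȳ = 110.00 in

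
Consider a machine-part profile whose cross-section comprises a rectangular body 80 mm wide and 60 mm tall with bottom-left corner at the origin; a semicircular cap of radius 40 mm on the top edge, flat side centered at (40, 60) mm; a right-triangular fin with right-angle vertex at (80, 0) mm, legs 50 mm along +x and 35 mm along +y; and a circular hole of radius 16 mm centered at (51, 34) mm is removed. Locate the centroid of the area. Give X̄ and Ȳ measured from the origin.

rectangular body: A = 80 × 60 = 4800.00, centroid at (40.00, 30.00).
semicircular top: A = ½π·40² = 2513.27, centroid at (40.00, 76.98).
triangular fin: A = ½·50·35 = 875.00, centroid at (96.67, 11.67).
hole: A = −π·16² = -804.25, centroid at (51.00, 34.00).
ΣA = 7384.03 mm², ΣAX̄ = 336097.66 mm³, ΣAȲ = 320327.02 mm³.
X̄ = 336097.66/7384.03 = 45.52 mm; Ȳ = 320327.02/7384.03 = 43.38 mm.

X̄ = 45.52 mm, Ȳ = 43.38 mm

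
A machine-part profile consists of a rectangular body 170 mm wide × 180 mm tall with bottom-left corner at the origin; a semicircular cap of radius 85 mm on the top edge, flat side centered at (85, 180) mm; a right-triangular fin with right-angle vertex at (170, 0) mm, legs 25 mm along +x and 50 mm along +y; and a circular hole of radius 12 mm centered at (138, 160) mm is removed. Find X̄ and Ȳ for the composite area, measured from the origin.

X̄ = 85.82 mm, Ȳ = 122.13 mm

rectangular body: A = 170 × 180 = 30600.00, centroid at (85.00, 90.00).
semicircular top: A = ½π·85² = 11349.00, centroid at (85.00, 216.08).
triangular fin: A = ½·25·50 = 625.00, centroid at (178.33, 16.67).
hole: A = −π·12² = -452.39, centroid at (138.00, 160.00).
ΣA = 42121.61 mm², ΣAX̄ = 3614693.90 mm³, ΣAȲ = 5144271.66 mm³.
X̄ = 3614693.90/42121.61 = 85.82 mm; Ȳ = 5144271.66/42121.61 = 122.13 mm.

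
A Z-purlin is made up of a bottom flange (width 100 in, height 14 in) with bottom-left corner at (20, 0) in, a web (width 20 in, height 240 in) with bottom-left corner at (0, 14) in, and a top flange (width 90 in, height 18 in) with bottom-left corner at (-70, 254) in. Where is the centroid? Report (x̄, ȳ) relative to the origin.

x̄ = 13.49 in, ȳ = 137.99 in

Part | A | x̄ᵢ | ȳᵢ | A·x̄ᵢ | A·ȳᵢ
bottom flange | 1400.00 | 70.00 | 7.00 | 98000.00 | 9800.00
web | 4800.00 | 10.00 | 134.00 | 48000.00 | 643200.00
top flange | 1620.00 | -25.00 | 263.00 | -40500.00 | 426060.00
Σ | 7820.00 |  |  | 105500.00 | 1079060.00
x̄ = 105500.00 / 7820.00 = 13.49 in
ȳ = 1079060.00 / 7820.00 = 137.99 in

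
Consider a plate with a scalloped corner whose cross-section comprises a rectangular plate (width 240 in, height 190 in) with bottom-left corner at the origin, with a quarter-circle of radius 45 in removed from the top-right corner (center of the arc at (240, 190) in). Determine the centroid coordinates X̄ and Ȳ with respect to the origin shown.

Part | A | x̄ᵢ | ȳᵢ | A·x̄ᵢ | A·ȳᵢ
plate | 45600.00 | 120.00 | 95.00 | 5472000.00 | 4332000.00
removed quarter-circle | -1590.43 | 220.90 | 170.90 | -351328.51 | -271806.94
Σ | 44009.57 |  |  | 5120671.49 | 4060193.06
X̄ = 5120671.49 / 44009.57 = 116.35 in
Ȳ = 4060193.06 / 44009.57 = 92.26 in

X̄ = 116.35 in, Ȳ = 92.26 in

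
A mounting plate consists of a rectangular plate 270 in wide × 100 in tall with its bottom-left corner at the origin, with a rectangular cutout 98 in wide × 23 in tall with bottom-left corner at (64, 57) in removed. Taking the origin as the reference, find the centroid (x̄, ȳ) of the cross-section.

x̄ = 137.00 in, ȳ = 48.31 in

Part | A | x̄ᵢ | ȳᵢ | A·x̄ᵢ | A·ȳᵢ
plate | 27000.00 | 135.00 | 50.00 | 3645000.00 | 1350000.00
hole | -2254.00 | 113.00 | 68.50 | -254702.00 | -154399.00
Σ | 24746.00 |  |  | 3390298.00 | 1195601.00
x̄ = 3390298.00 / 24746.00 = 137.00 in
ȳ = 1195601.00 / 24746.00 = 48.31 in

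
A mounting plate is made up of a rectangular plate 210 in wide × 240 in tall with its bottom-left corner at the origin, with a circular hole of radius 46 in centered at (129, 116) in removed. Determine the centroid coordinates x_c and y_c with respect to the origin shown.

x_c = 101.35 in, y_c = 120.61 in

plate: A = 210 × 240 = 50400.00, centroid at (105.00, 120.00).
hole: A = −π·46² = -6647.61, centroid at (129.00, 116.00).
ΣA = 43752.39 in²
ΣAx_c = (50400.00)(105.00) + (-6647.61)(129.00) = 4434458.30 in³
ΣAy_c = (50400.00)(120.00) + (-6647.61)(116.00) = 5276877.23 in³
x_c = 4434458.30 / 43752.39 = 101.35 in
y_c = 5276877.23 / 43752.39 = 120.61 in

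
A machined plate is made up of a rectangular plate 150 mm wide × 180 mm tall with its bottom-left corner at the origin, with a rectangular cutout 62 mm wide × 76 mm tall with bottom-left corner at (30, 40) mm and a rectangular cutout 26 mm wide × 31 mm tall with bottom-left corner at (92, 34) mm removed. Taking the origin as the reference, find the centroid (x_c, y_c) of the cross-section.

plate: A = 150 × 180 = 27000.00, centroid at (75.00, 90.00).
hole 1: A = −(62 × 76) = -4712.00, centroid at (61.00, 78.00).
hole 2: A = −(26 × 31) = -806.00, centroid at (105.00, 49.50).
ΣA = 21482.00 mm², ΣAx_c = 1652938.00 mm³, ΣAy_c = 2022567.00 mm³.
x_c = 1652938.00/21482.00 = 76.95 mm; y_c = 2022567.00/21482.00 = 94.15 mm.

x_c = 76.95 mm, y_c = 94.15 mm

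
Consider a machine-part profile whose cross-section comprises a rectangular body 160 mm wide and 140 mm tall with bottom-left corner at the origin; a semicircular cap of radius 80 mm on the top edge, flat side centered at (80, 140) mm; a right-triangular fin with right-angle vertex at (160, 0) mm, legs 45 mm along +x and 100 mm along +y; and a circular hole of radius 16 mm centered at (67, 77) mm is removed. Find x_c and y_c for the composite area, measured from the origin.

x_c = 86.61 mm, y_c = 98.23 mm

Part | A | x̄ᵢ | ȳᵢ | A·x̄ᵢ | A·ȳᵢ
rectangular body | 22400.00 | 80.00 | 70.00 | 1792000.00 | 1568000.00
semicircular top | 10053.10 | 80.00 | 173.95 | 804247.72 | 1748766.84
triangular fin | 2250.00 | 175.00 | 33.33 | 393750.00 | 75000.00
hole | -804.25 | 67.00 | 77.00 | -53884.60 | -61927.07
Σ | 33898.85 |  |  | 2936113.12 | 3329839.77
x_c = 2936113.12 / 33898.85 = 86.61 mm
y_c = 3329839.77 / 33898.85 = 98.23 mm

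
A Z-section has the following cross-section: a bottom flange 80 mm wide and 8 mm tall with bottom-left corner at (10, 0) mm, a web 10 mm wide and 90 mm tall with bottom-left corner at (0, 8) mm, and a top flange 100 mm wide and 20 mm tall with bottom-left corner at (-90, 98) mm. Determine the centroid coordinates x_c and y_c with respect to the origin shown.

x_c = -12.29 mm, y_c = 75.21 mm

bottom flange: A = 80 × 8 = 640.00, centroid at (50.00, 4.00).
web: A = 10 × 90 = 900.00, centroid at (5.00, 53.00).
top flange: A = 100 × 20 = 2000.00, centroid at (-40.00, 108.00).
ΣA = 3540.00 mm², ΣAx_c = -43500.00 mm³, ΣAy_c = 266260.00 mm³.
x_c = -43500.00/3540.00 = -12.29 mm; y_c = 266260.00/3540.00 = 75.21 mm.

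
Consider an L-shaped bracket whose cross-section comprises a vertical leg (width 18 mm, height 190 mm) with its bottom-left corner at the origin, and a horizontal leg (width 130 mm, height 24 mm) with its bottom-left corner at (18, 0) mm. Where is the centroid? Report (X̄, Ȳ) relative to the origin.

vertical leg: A = 18 × 190 = 3420.00, centroid at (9.00, 95.00).
horizontal leg: A = 130 × 24 = 3120.00, centroid at (83.00, 12.00).
ΣA = 6540.00 mm², ΣAX̄ = 289740.00 mm³, ΣAȲ = 362340.00 mm³.
X̄ = 289740.00/6540.00 = 44.30 mm; Ȳ = 362340.00/6540.00 = 55.40 mm.

X̄ = 44.30 mm, Ȳ = 55.40 mm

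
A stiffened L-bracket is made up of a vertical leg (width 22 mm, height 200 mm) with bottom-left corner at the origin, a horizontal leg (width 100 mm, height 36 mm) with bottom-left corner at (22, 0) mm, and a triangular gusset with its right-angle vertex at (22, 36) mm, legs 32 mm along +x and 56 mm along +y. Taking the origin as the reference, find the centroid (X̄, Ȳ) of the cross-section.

X̄ = 37.87 mm, Ȳ = 62.25 mm

vertical leg: A = 22 × 200 = 4400.00, centroid at (11.00, 100.00).
horizontal leg: A = 100 × 36 = 3600.00, centroid at (72.00, 18.00).
gusset: A = ½·32·56 = 896.00, centroid at (32.67, 54.67).
ΣA = 8896.00 mm²
ΣAX̄ = (4400.00)(11.00) + (3600.00)(72.00) + (896.00)(32.67) = 336869.33 mm³
ΣAȲ = (4400.00)(100.00) + (3600.00)(18.00) + (896.00)(54.67) = 553781.33 mm³
X̄ = 336869.33 / 8896.00 = 37.87 mm
Ȳ = 553781.33 / 8896.00 = 62.25 mm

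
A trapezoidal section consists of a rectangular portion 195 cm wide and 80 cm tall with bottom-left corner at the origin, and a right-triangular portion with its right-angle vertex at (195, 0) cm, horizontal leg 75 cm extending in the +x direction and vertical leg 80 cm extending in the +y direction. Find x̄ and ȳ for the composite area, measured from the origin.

rectangular portion: A = 195 × 80 = 15600.00, centroid at (97.50, 40.00).
triangular portion: A = ½·75·80 = 3000.00, centroid at (220.00, 26.67).
ΣA = 18600.00 cm², ΣAx̄ = 2181000.00 cm³, ΣAȳ = 704000.00 cm³.
x̄ = 2181000.00/18600.00 = 117.26 cm; ȳ = 704000.00/18600.00 = 37.85 cm.

x̄ = 117.26 cm, ȳ = 37.85 cm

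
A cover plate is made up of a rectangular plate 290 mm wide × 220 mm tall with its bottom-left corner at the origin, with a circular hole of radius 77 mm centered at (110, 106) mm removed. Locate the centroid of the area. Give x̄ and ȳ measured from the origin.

x̄ = 159.43 mm, ȳ = 111.65 mm

Part | A | x̄ᵢ | ȳᵢ | A·x̄ᵢ | A·ȳᵢ
plate | 63800.00 | 145.00 | 110.00 | 9251000.00 | 7018000.00
hole | -18626.50 | 110.00 | 106.00 | -2048915.31 | -1974409.30
Σ | 45173.50 |  |  | 7202084.69 | 5043590.70
x̄ = 7202084.69 / 45173.50 = 159.43 mm
ȳ = 5043590.70 / 45173.50 = 111.65 mm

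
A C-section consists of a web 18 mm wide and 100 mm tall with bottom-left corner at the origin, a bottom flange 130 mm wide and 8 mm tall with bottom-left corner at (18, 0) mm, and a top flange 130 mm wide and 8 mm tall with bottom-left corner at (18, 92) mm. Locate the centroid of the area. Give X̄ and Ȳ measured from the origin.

X̄ = 48.67 mm, Ȳ = 50.00 mm

web: A = 18 × 100 = 1800.00, centroid at (9.00, 50.00).
bottom flange: A = 130 × 8 = 1040.00, centroid at (83.00, 4.00).
top flange: A = 130 × 8 = 1040.00, centroid at (83.00, 96.00).
ΣA = 3880.00 mm²
ΣAX̄ = (1800.00)(9.00) + (1040.00)(83.00) + (1040.00)(83.00) = 188840.00 mm³
ΣAȲ = (1800.00)(50.00) + (1040.00)(4.00) + (1040.00)(96.00) = 194000.00 mm³
X̄ = 188840.00 / 3880.00 = 48.67 mm
Ȳ = 194000.00 / 3880.00 = 50.00 mm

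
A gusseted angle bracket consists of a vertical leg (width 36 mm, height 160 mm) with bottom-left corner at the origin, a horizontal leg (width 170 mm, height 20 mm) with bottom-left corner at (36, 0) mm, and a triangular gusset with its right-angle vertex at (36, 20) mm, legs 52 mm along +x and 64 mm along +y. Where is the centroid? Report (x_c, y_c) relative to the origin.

x_c = 55.79 mm, y_c = 52.07 mm

vertical leg: A = 36 × 160 = 5760.00, centroid at (18.00, 80.00).
horizontal leg: A = 170 × 20 = 3400.00, centroid at (121.00, 10.00).
gusset: A = ½·52·64 = 1664.00, centroid at (53.33, 41.33).
ΣA = 10824.00 mm²
ΣAx_c = (5760.00)(18.00) + (3400.00)(121.00) + (1664.00)(53.33) = 603826.67 mm³
ΣAy_c = (5760.00)(80.00) + (3400.00)(10.00) + (1664.00)(41.33) = 563578.67 mm³
x_c = 603826.67 / 10824.00 = 55.79 mm
y_c = 563578.67 / 10824.00 = 52.07 mm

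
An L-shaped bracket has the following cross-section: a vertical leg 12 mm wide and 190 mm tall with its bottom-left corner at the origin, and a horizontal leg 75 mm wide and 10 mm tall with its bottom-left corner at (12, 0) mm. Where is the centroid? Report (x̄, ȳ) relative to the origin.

x̄ = 16.77 mm, ȳ = 72.72 mm

vertical leg: A = 12 × 190 = 2280.00, centroid at (6.00, 95.00).
horizontal leg: A = 75 × 10 = 750.00, centroid at (49.50, 5.00).
ΣA = 3030.00 mm², ΣAx̄ = 50805.00 mm³, ΣAȳ = 220350.00 mm³.
x̄ = 50805.00/3030.00 = 16.77 mm; ȳ = 220350.00/3030.00 = 72.72 mm.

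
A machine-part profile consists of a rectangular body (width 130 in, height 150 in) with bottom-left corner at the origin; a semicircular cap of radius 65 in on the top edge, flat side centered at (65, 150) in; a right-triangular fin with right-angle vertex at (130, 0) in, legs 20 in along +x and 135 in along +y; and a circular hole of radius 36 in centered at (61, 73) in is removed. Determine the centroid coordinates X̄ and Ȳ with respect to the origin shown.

rectangular body: A = 130 × 150 = 19500.00, centroid at (65.00, 75.00).
semicircular top: A = ½π·65² = 6636.61, centroid at (65.00, 177.59).
triangular fin: A = ½·20·135 = 1350.00, centroid at (136.67, 45.00).
hole: A = −π·36² = -4071.50, centroid at (61.00, 73.00).
ΣA = 23415.11 in²
ΣAX̄ = (19500.00)(65.00) + (6636.61)(65.00) + (1350.00)(136.67) + (-4071.50)(61.00) = 1635018.19 in³
ΣAȲ = (19500.00)(75.00) + (6636.61)(177.59) + (1350.00)(45.00) + (-4071.50)(73.00) = 2404605.71 in³
X̄ = 1635018.19 / 23415.11 = 69.83 in
Ȳ = 2404605.71 / 23415.11 = 102.69 in

X̄ = 69.83 in, Ȳ = 102.69 in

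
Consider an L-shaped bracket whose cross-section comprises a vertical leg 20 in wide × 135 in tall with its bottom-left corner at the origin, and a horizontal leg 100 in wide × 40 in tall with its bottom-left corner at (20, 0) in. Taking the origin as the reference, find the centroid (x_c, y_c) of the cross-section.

Part | A | x̄ᵢ | ȳᵢ | A·x̄ᵢ | A·ȳᵢ
vertical leg | 2700.00 | 10.00 | 67.50 | 27000.00 | 182250.00
horizontal leg | 4000.00 | 70.00 | 20.00 | 280000.00 | 80000.00
Σ | 6700.00 |  |  | 307000.00 | 262250.00
x_c = 307000.00 / 6700.00 = 45.82 in
y_c = 262250.00 / 6700.00 = 39.14 in

x_c = 45.82 in, y_c = 39.14 in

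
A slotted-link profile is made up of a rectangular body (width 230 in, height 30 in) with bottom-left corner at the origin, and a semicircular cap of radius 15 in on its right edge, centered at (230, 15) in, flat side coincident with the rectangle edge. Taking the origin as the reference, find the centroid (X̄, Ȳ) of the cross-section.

Part | A | x̄ᵢ | ȳᵢ | A·x̄ᵢ | A·ȳᵢ
rectangular body | 6900.00 | 115.00 | 15.00 | 793500.00 | 103500.00
semicircular end | 353.43 | 236.37 | 15.00 | 83538.71 | 5301.44
Σ | 7253.43 |  |  | 877038.71 | 108801.44
X̄ = 877038.71 / 7253.43 = 120.91 in
Ȳ = 108801.44 / 7253.43 = 15.00 in

X̄ = 120.91 in, Ȳ = 15.00 in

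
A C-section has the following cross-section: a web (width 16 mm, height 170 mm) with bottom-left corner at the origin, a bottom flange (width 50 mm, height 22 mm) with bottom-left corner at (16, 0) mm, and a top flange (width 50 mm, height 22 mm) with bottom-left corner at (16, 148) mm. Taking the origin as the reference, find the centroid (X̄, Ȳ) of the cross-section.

web: A = 16 × 170 = 2720.00, centroid at (8.00, 85.00).
bottom flange: A = 50 × 22 = 1100.00, centroid at (41.00, 11.00).
top flange: A = 50 × 22 = 1100.00, centroid at (41.00, 159.00).
ΣA = 4920.00 mm²
ΣAX̄ = (2720.00)(8.00) + (1100.00)(41.00) + (1100.00)(41.00) = 111960.00 mm³
ΣAȲ = (2720.00)(85.00) + (1100.00)(11.00) + (1100.00)(159.00) = 418200.00 mm³
X̄ = 111960.00 / 4920.00 = 22.76 mm
Ȳ = 418200.00 / 4920.00 = 85.00 mm

X̄ = 22.76 mm, Ȳ = 85.00 mm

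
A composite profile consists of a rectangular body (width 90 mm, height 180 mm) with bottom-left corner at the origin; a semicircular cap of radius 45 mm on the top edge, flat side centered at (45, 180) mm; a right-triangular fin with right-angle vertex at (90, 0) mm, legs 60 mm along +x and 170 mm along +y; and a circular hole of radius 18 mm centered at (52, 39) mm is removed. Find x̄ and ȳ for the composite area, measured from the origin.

Part | A | x̄ᵢ | ȳᵢ | A·x̄ᵢ | A·ȳᵢ
rectangular body | 16200.00 | 45.00 | 90.00 | 729000.00 | 1458000.00
semicircular top | 3180.86 | 45.00 | 199.10 | 143138.82 | 633305.26
triangular fin | 5100.00 | 110.00 | 56.67 | 561000.00 | 289000.00
hole | -1017.88 | 52.00 | 39.00 | -52929.55 | -39697.16
Σ | 23462.99 |  |  | 1380209.26 | 2340608.10
x̄ = 1380209.26 / 23462.99 = 58.82 mm
ȳ = 2340608.10 / 23462.99 = 99.76 mm

x̄ = 58.82 mm, ȳ = 99.76 mm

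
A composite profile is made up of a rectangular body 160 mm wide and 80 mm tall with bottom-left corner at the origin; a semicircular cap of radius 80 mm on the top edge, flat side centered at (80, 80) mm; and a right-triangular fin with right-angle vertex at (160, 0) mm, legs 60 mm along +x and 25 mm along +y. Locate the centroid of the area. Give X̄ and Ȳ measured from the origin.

rectangular body: A = 160 × 80 = 12800.00, centroid at (80.00, 40.00).
semicircular top: A = ½π·80² = 10053.10, centroid at (80.00, 113.95).
triangular fin: A = ½·60·25 = 750.00, centroid at (180.00, 8.33).
ΣA = 23603.10 mm², ΣAX̄ = 1963247.72 mm³, ΣAȲ = 1663831.05 mm³.
X̄ = 1963247.72/23603.10 = 83.18 mm; Ȳ = 1663831.05/23603.10 = 70.49 mm.

X̄ = 83.18 mm, Ȳ = 70.49 mm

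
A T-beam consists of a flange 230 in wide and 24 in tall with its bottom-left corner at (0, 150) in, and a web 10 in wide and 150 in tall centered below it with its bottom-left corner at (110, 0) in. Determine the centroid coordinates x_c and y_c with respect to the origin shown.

Part | A | x̄ᵢ | ȳᵢ | A·x̄ᵢ | A·ȳᵢ
web | 1500.00 | 115.00 | 75.00 | 172500.00 | 112500.00
flange | 5520.00 | 115.00 | 162.00 | 634800.00 | 894240.00
Σ | 7020.00 |  |  | 807300.00 | 1006740.00
x_c = 807300.00 / 7020.00 = 115.00 in
y_c = 1006740.00 / 7020.00 = 143.41 in

x_c = 115.00 in, y_c = 143.41 in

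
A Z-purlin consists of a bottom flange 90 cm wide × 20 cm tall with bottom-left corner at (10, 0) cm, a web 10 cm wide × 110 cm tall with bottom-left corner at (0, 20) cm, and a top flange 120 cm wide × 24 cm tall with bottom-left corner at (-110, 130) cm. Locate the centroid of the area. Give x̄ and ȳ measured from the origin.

x̄ = -6.83 cm, ȳ = 88.14 cm

Part | A | x̄ᵢ | ȳᵢ | A·x̄ᵢ | A·ȳᵢ
bottom flange | 1800.00 | 55.00 | 10.00 | 99000.00 | 18000.00
web | 1100.00 | 5.00 | 75.00 | 5500.00 | 82500.00
top flange | 2880.00 | -50.00 | 142.00 | -144000.00 | 408960.00
Σ | 5780.00 |  |  | -39500.00 | 509460.00
x̄ = -39500.00 / 5780.00 = -6.83 cm
ȳ = 509460.00 / 5780.00 = 88.14 cm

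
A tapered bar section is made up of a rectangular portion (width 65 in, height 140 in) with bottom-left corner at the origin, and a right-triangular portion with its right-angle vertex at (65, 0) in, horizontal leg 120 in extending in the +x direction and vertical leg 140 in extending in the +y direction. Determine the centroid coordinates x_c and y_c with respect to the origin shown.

rectangular portion: A = 65 × 140 = 9100.00, centroid at (32.50, 70.00).
triangular portion: A = ½·120·140 = 8400.00, centroid at (105.00, 46.67).
ΣA = 17500.00 in², ΣAx_c = 1177750.00 in³, ΣAy_c = 1029000.00 in³.
x_c = 1177750.00/17500.00 = 67.30 in; y_c = 1029000.00/17500.00 = 58.80 in.

x_c = 67.30 in, y_c = 58.80 in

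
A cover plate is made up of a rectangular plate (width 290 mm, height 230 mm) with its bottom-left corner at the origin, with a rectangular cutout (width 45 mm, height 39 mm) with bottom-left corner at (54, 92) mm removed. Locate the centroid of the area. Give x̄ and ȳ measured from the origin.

Part | A | x̄ᵢ | ȳᵢ | A·x̄ᵢ | A·ȳᵢ
plate | 66700.00 | 145.00 | 115.00 | 9671500.00 | 7670500.00
hole | -1755.00 | 76.50 | 111.50 | -134257.50 | -195682.50
Σ | 64945.00 |  |  | 9537242.50 | 7474817.50
x̄ = 9537242.50 / 64945.00 = 146.85 mm
ȳ = 7474817.50 / 64945.00 = 115.09 mm

x̄ = 146.85 mm, ȳ = 115.09 mm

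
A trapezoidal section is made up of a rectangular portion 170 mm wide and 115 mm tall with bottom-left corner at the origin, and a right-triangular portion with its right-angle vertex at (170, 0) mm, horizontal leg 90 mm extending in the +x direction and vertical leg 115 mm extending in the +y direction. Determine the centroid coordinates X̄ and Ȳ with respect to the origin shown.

rectangular portion: A = 170 × 115 = 19550.00, centroid at (85.00, 57.50).
triangular portion: A = ½·90·115 = 5175.00, centroid at (200.00, 38.33).
ΣA = 24725.00 mm², ΣAX̄ = 2696750.00 mm³, ΣAȲ = 1322500.00 mm³.
X̄ = 2696750.00/24725.00 = 109.07 mm; Ȳ = 1322500.00/24725.00 = 53.49 mm.

X̄ = 109.07 mm, Ȳ = 53.49 mm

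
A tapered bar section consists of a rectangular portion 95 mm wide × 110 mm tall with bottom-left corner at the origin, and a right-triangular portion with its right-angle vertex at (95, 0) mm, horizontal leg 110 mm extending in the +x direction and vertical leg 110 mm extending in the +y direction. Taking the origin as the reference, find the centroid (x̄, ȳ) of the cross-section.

x̄ = 78.36 mm, ȳ = 48.28 mm

rectangular portion: A = 95 × 110 = 10450.00, centroid at (47.50, 55.00).
triangular portion: A = ½·110·110 = 6050.00, centroid at (131.67, 36.67).
ΣA = 16500.00 mm², ΣAx̄ = 1292958.33 mm³, ΣAȳ = 796583.33 mm³.
x̄ = 1292958.33/16500.00 = 78.36 mm; ȳ = 796583.33/16500.00 = 48.28 mm.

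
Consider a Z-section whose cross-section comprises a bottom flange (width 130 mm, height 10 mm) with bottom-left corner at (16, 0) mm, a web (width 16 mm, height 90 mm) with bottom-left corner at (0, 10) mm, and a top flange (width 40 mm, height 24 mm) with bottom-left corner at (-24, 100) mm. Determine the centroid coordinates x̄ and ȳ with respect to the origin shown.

bottom flange: A = 130 × 10 = 1300.00, centroid at (81.00, 5.00).
web: A = 16 × 90 = 1440.00, centroid at (8.00, 55.00).
top flange: A = 40 × 24 = 960.00, centroid at (-4.00, 112.00).
ΣA = 3700.00 mm², ΣAx̄ = 112980.00 mm³, ΣAȳ = 193220.00 mm³.
x̄ = 112980.00/3700.00 = 30.54 mm; ȳ = 193220.00/3700.00 = 52.22 mm.

x̄ = 30.54 mm, ȳ = 52.22 mm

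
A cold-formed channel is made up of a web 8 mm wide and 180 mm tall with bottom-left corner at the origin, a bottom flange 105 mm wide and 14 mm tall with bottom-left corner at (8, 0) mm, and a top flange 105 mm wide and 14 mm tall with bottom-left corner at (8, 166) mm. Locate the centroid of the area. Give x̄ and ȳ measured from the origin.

web: A = 8 × 180 = 1440.00, centroid at (4.00, 90.00).
bottom flange: A = 105 × 14 = 1470.00, centroid at (60.50, 7.00).
top flange: A = 105 × 14 = 1470.00, centroid at (60.50, 173.00).
ΣA = 4380.00 mm²
ΣAx̄ = (1440.00)(4.00) + (1470.00)(60.50) + (1470.00)(60.50) = 183630.00 mm³
ΣAȳ = (1440.00)(90.00) + (1470.00)(7.00) + (1470.00)(173.00) = 394200.00 mm³
x̄ = 183630.00 / 4380.00 = 41.92 mm
ȳ = 394200.00 / 4380.00 = 90.00 mm

x̄ = 41.92 mm, ȳ = 90.00 mm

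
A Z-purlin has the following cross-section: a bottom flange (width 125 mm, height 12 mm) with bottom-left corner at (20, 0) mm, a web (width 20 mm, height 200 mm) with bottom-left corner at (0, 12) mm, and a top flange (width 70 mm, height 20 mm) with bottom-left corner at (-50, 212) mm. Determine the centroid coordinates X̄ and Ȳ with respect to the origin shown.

X̄ = 20.69 mm, Ȳ = 111.28 mm

bottom flange: A = 125 × 12 = 1500.00, centroid at (82.50, 6.00).
web: A = 20 × 200 = 4000.00, centroid at (10.00, 112.00).
top flange: A = 70 × 20 = 1400.00, centroid at (-15.00, 222.00).
ΣA = 6900.00 mm²
ΣAX̄ = (1500.00)(82.50) + (4000.00)(10.00) + (1400.00)(-15.00) = 142750.00 mm³
ΣAȲ = (1500.00)(6.00) + (4000.00)(112.00) + (1400.00)(222.00) = 767800.00 mm³
X̄ = 142750.00 / 6900.00 = 20.69 mm
Ȳ = 767800.00 / 6900.00 = 111.28 mm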